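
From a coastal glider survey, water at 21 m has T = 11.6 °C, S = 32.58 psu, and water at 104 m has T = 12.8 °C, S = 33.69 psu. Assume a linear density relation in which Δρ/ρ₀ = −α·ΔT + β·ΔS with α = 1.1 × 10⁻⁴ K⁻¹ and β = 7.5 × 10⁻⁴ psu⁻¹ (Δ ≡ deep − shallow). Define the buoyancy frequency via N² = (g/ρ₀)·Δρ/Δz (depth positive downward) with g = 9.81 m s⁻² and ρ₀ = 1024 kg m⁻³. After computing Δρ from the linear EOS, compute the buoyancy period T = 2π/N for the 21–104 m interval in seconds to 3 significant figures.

ΔT = +1.2 K, ΔS = +1.11 psu (deep − shallow).
Δρ/ρ₀ = −αΔT + βΔS = -1.32 × 10⁻⁴ + 8.325 × 10⁻⁴ = 7.005 × 10⁻⁴, so Δρ ≈ 0.7173 kg m⁻³.
N² = (g/ρ₀)·Δρ/Δz = g·(Δρ/ρ₀)/Δz = 9.81 × 7.005 × 10⁻⁴ / 83 = 8.2794 × 10⁻⁵ s⁻².
N = √(8.2794 × 10⁻⁵) = 9.0991 × 10⁻³ rad s⁻¹ → T = 2π/N = 690.53 s ≈ 691 s.

691 s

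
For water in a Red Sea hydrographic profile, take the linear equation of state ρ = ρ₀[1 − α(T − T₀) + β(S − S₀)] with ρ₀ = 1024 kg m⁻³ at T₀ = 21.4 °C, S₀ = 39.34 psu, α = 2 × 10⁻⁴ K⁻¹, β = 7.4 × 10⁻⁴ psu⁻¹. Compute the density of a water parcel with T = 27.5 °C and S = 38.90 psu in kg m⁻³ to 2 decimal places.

1022.42 kg m⁻³

T − T₀ = +6.1 K, S − S₀ = -0.44 psu.
Bracket = 1 − α·(+6.1) + β·(-0.44) = 1 + (-1.5456 × 10⁻³) = 0.9984544.
ρ = 1024 × 0.9984544 = 1022.42 kg m⁻³.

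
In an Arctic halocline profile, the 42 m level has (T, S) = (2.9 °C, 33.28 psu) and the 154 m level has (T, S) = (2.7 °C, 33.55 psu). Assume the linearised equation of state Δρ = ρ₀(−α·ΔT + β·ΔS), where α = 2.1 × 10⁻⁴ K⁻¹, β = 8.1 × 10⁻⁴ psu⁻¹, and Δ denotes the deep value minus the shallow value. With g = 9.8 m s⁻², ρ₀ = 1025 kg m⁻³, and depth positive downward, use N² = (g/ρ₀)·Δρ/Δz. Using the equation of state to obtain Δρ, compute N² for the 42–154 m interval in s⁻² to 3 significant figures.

2.28 × 10⁻⁵ s⁻²

ΔT = -0.2 K, ΔS = +0.27 psu (deep − shallow).
Δρ/ρ₀ = −αΔT + βΔS = 4.20 × 10⁻⁵ + 2.187 × 10⁻⁴ = 2.607 × 10⁻⁴, so Δρ ≈ 0.2672 kg m⁻³.
N² = (g/ρ₀)·Δρ/Δz = g·(Δρ/ρ₀)/Δz = 9.8 × 2.607 × 10⁻⁴ / 112 = 2.2811 × 10⁻⁵ s⁻² ≈ 2.28 × 10⁻⁵ s⁻².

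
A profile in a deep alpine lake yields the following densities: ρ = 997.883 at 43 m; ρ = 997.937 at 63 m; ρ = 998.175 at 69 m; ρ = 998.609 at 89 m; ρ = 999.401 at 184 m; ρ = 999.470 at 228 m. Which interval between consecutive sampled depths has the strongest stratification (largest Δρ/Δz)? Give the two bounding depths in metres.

63–69 m

Compute the density gradient over each adjacent pair:
  43–63 m: Δρ/Δz = 0.054/20 = 2.7 × 10⁻³ kg m⁻⁴
  63–69 m: Δρ/Δz = 0.238/6 = 0.040 kg m⁻⁴
  69–89 m: Δρ/Δz = 0.434/20 = 0.022 kg m⁻⁴
  89–184 m: Δρ/Δz = 0.792/95 = 8.3 × 10⁻³ kg m⁻⁴
  184–228 m: Δρ/Δz = 0.069/44 = 1.6 × 10⁻³ kg m⁻⁴
The largest gradient is in the 63–69 m interval — the pycnocline.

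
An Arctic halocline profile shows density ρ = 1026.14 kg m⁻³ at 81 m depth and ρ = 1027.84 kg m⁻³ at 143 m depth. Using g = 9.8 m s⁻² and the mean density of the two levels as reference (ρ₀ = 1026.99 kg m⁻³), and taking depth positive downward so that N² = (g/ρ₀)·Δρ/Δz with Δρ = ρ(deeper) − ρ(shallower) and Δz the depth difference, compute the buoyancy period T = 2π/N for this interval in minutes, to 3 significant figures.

Δρ = 1027.84 − 1026.14 = 1.70 kg m⁻³ over Δz = 143 − 81 = 62 m.
N² = (9.8/1026.99) × (1.70/62) = 2.6165 × 10⁻⁴ s⁻².
N = √(2.6165 × 10⁻⁴) = 0.016176 rad s⁻¹, so T = 2π/N = 388.43 s = 6.4738 min ≈ 6.47 min.
N² > 0, so the interval is statically stable.

6.47 min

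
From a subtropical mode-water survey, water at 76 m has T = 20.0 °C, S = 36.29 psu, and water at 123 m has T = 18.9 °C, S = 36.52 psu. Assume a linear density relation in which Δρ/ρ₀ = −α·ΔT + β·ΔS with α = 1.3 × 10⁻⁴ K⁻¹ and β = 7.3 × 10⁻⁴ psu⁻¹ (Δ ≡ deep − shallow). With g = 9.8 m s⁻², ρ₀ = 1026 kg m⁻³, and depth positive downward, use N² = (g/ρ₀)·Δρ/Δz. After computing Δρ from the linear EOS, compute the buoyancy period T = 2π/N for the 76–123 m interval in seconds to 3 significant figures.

780 s

ΔT = -1.1 K, ΔS = +0.23 psu (deep − shallow).
Δρ/ρ₀ = −αΔT + βΔS = 1.43 × 10⁻⁴ + 1.679 × 10⁻⁴ = 3.109 × 10⁻⁴, so Δρ ≈ 0.3190 kg m⁻³.
N² = (g/ρ₀)·Δρ/Δz = g·(Δρ/ρ₀)/Δz = 9.8 × 3.109 × 10⁻⁴ / 47 = 6.4826 × 10⁻⁵ s⁻².
N = √(6.4826 × 10⁻⁵) = 8.0515 × 10⁻³ rad s⁻¹ → T = 2π/N = 780.37 s ≈ 780 s.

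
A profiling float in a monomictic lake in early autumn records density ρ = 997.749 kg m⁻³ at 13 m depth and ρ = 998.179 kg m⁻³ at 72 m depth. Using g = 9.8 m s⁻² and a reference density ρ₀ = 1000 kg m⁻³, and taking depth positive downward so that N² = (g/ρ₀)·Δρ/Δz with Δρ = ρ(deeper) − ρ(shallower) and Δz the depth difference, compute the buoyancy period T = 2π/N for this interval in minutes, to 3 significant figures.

Δρ = 998.179 − 997.749 = 0.430 kg m⁻³ over Δz = 72 − 13 = 59 m.
N² = (9.8/1000) × (0.430/59) = 7.1424 × 10⁻⁵ s⁻².
N = √(7.1424 × 10⁻⁵) = 8.4513 × 10⁻³ rad s⁻¹, so T = 2π/N = 743.46 s = 12.391 min ≈ 12.4 min.

12.4 min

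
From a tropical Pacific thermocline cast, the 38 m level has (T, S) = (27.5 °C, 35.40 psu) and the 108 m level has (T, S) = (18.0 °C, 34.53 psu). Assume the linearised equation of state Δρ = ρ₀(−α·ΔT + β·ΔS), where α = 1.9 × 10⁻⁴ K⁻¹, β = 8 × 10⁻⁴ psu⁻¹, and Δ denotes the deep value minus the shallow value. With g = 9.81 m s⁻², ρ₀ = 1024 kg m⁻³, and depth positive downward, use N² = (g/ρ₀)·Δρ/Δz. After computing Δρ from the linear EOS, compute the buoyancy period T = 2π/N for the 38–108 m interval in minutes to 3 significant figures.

8.40 min

ΔT = -9.5 K, ΔS = -0.87 psu (deep − shallow).
Δρ/ρ₀ = −αΔT + βΔS = 1.805 × 10⁻³ − 6.96 × 10⁻⁴ = 1.109 × 10⁻³, so Δρ ≈ 1.136 kg m⁻³.
N² = (g/ρ₀)·Δρ/Δz = g·(Δρ/ρ₀)/Δz = 9.81 × 1.109 × 10⁻³ / 70 = 1.5542 × 10⁻⁴ s⁻².
N = √(1.5542 × 10⁻⁴) = 0.012467 rad s⁻¹ → T = 2π/N = 503.99 s = 8.3998 min ≈ 8.40 min.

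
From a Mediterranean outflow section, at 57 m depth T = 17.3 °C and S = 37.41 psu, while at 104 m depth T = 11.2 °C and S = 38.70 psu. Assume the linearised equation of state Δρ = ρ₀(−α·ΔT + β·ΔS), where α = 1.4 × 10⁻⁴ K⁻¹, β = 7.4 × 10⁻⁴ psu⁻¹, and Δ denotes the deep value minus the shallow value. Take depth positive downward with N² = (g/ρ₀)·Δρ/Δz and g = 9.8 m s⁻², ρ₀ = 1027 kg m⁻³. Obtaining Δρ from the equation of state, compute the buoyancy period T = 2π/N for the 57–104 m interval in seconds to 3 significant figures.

324 s

ΔT = -6.1 K, ΔS = +1.29 psu (deep − shallow).
Δρ/ρ₀ = −αΔT + βΔS = 8.54 × 10⁻⁴ + 9.546 × 10⁻⁴ = 1.8086 × 10⁻³, so Δρ ≈ 1.857 kg m⁻³.
N² = (g/ρ₀)·Δρ/Δz = g·(Δρ/ρ₀)/Δz = 9.8 × 1.8086 × 10⁻³ / 47 = 3.7711 × 10⁻⁴ s⁻².
N = √(3.7711 × 10⁻⁴) = 0.019419 rad s⁻¹ → T = 2π/N = 323.56 s ≈ 324 s.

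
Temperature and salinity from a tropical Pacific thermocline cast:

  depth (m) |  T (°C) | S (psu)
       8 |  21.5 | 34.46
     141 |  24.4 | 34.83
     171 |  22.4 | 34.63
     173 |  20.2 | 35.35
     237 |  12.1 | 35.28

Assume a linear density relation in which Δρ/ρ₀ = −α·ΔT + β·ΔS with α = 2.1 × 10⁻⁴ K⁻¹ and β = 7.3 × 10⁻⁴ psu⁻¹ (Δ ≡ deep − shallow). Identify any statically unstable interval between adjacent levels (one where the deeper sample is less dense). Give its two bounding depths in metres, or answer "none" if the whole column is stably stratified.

8–141 m

Evaluate Δρ/ρ₀ = −αΔT + βΔS across each adjacent pair:
  8–141 m: −αΔT+βΔS = −(2.1 × 10⁻⁴)(+2.9)+(7.3 × 10⁻⁴)(+0.37) = -3.4 × 10⁻⁴ → UNSTABLE
  141–171 m: −αΔT+βΔS = −(2.1 × 10⁻⁴)(-2.0)+(7.3 × 10⁻⁴)(-0.20) = 2.7 × 10⁻⁴ → stable
  171–173 m: −αΔT+βΔS = −(2.1 × 10⁻⁴)(-2.2)+(7.3 × 10⁻⁴)(+0.72) = 9.9 × 10⁻⁴ → stable
  173–237 m: −αΔT+βΔS = −(2.1 × 10⁻⁴)(-8.1)+(7.3 × 10⁻⁴)(-0.07) = 1.6 × 10⁻³ → stable
The 8–141 m interval has Δρ < 0: lighter water underlies denser water.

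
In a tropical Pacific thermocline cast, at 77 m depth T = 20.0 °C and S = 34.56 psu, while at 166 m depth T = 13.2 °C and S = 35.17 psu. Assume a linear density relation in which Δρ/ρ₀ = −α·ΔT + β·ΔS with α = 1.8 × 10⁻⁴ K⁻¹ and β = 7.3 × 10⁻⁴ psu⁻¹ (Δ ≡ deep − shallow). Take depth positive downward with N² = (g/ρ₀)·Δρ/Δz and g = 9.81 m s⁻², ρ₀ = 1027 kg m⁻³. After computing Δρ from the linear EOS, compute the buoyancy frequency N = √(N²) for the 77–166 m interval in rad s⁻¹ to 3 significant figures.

0.0136 rad s⁻¹

ΔT = -6.8 K, ΔS = +0.61 psu (deep − shallow).
Δρ/ρ₀ = −αΔT + βΔS = 1.224 × 10⁻³ + 4.453 × 10⁻⁴ = 1.6693 × 10⁻³, so Δρ ≈ 1.714 kg m⁻³.
N² = (g/ρ₀)·Δρ/Δz = g·(Δρ/ρ₀)/Δz = 9.81 × 1.6693 × 10⁻³ / 89 = 1.8400 × 10⁻⁴ s⁻².
N = √(1.8400 × 10⁻⁴) = 0.013565 rad s⁻¹ ≈ 0.0136 rad s⁻¹.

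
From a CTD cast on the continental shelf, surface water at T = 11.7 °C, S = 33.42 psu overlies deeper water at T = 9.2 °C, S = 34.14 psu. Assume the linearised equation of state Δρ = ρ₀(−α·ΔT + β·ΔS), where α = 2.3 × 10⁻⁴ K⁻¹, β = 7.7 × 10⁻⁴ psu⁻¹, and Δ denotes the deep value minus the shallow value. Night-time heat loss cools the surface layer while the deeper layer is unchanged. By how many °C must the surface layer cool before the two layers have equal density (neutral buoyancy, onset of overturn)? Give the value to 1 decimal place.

4.9 °C

Neutral buoyancy requires Δρ = 0, i.e. −α(T_deep − T_surf′) + β(S_deep − S_surf) = 0.
T_surf′ = T_deep − (β/α)·ΔS = 9.2 − (7.7 × 10⁻⁴/2.3 × 10⁻⁴)·(+0.72) = 6.790 °C.
Cooling required: 11.7 − (6.790) = 4.910 °C.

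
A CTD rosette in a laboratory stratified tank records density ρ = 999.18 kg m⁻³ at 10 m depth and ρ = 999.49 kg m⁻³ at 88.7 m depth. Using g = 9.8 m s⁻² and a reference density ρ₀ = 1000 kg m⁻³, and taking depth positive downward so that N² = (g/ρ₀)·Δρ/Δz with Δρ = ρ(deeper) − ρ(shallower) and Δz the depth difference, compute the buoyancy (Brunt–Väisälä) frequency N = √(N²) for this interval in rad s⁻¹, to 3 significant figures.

Δρ = 999.49 − 999.18 = 0.31 kg m⁻³ over Δz = 88.7 − 10 = 78.7 m.
N² = (9.8/1000) × (0.31/78.7) = 3.8602 × 10⁻⁵ s⁻².
N = √(3.8602 × 10⁻⁵) = 6.2131 × 10⁻³ rad s⁻¹ ≈ 6.21 × 10⁻³ rad s⁻¹.

6.21 × 10⁻³ rad s⁻¹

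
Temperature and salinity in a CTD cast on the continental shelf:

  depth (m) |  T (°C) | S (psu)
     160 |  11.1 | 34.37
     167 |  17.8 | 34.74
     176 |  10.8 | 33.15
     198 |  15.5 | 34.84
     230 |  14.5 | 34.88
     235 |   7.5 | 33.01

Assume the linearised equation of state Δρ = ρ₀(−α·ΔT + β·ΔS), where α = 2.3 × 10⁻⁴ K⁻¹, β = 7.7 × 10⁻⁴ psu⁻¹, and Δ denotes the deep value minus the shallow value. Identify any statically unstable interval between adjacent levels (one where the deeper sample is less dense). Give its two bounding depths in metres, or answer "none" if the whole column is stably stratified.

160–167 m

Evaluate Δρ/ρ₀ = −αΔT + βΔS across each adjacent pair:
  160–167 m: −αΔT+βΔS = −(2.3 × 10⁻⁴)(+6.7)+(7.7 × 10⁻⁴)(+0.37) = -1.3 × 10⁻³ → UNSTABLE
  167–176 m: −αΔT+βΔS = −(2.3 × 10⁻⁴)(-7.0)+(7.7 × 10⁻⁴)(-1.59) = 3.9 × 10⁻⁴ → stable
  176–198 m: −αΔT+βΔS = −(2.3 × 10⁻⁴)(+4.7)+(7.7 × 10⁻⁴)(+1.69) = 2.2 × 10⁻⁴ → stable
  198–230 m: −αΔT+βΔS = −(2.3 × 10⁻⁴)(-1.0)+(7.7 × 10⁻⁴)(+0.04) = 2.6 × 10⁻⁴ → stable
  230–235 m: −αΔT+βΔS = −(2.3 × 10⁻⁴)(-7.0)+(7.7 × 10⁻⁴)(-1.87) = 1.7 × 10⁻⁴ → stable
The 160–167 m interval has Δρ < 0: lighter water underlies denser water.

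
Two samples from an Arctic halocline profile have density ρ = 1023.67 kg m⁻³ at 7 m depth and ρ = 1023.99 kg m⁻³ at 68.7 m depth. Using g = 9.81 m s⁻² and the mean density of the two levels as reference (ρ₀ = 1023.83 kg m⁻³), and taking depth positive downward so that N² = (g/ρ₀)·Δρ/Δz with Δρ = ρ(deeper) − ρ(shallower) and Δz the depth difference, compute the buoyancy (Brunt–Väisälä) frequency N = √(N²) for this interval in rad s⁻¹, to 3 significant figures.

7.05 × 10⁻³ rad s⁻¹

Δρ = 1023.99 − 1023.67 = 0.32 kg m⁻³ over Δz = 68.7 − 7 = 61.7 m.
N² = (9.81/1023.83) × (0.32/61.7) = 4.9694 × 10⁻⁵ s⁻².
N = √(4.9694 × 10⁻⁵) = 7.0494 × 10⁻³ rad s⁻¹ ≈ 7.05 × 10⁻³ rad s⁻¹.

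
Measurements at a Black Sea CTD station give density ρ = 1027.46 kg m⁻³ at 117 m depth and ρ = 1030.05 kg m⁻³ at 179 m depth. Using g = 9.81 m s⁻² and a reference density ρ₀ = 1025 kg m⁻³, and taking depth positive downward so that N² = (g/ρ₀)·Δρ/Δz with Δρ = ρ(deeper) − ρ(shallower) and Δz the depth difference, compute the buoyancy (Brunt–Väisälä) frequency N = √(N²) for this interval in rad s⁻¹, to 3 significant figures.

0.0200 rad s⁻¹

Δρ = 1030.05 − 1027.46 = 2.59 kg m⁻³ over Δz = 179 − 117 = 62 m.
N² = (9.81/1025) × (2.59/62) = 3.9981 × 10⁻⁴ s⁻².
N = √(3.9981 × 10⁻⁴) = 0.019995 rad s⁻¹ ≈ 0.0200 rad s⁻¹.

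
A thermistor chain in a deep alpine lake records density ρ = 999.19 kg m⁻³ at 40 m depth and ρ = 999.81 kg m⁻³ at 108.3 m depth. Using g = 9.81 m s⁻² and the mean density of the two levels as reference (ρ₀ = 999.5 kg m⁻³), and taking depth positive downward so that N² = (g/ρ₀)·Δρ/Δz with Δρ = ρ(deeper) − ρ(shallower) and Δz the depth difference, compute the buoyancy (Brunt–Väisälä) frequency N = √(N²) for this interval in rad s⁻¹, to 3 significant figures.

Δρ = 999.81 − 999.19 = 0.62 kg m⁻³ over Δz = 108.3 − 40 = 68.3 m.
N² = (9.81/999.5) × (0.62/68.3) = 8.9096 × 10⁻⁵ s⁻².
N = √(8.9096 × 10⁻⁵) = 9.4391 × 10⁻³ rad s⁻¹ ≈ 9.44 × 10⁻³ rad s⁻¹.
Since Δρ > 0 the layer is stably stratified.

9.44 × 10⁻³ rad s⁻¹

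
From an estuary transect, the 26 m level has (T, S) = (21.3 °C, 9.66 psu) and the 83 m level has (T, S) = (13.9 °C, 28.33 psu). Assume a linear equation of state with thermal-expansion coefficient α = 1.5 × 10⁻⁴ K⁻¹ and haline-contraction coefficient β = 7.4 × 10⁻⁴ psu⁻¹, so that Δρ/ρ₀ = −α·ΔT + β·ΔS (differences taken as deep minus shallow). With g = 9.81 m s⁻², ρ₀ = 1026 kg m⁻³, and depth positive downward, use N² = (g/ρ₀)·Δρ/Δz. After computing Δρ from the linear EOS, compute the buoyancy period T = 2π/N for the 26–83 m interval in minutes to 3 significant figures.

2.07 min

ΔT = -7.4 K, ΔS = +18.67 psu (deep − shallow).
Δρ/ρ₀ = −αΔT + βΔS = 1.11 × 10⁻³ + 0.0138158 = 0.0149258, so Δρ ≈ 15.31 kg m⁻³.
N² = (g/ρ₀)·Δρ/Δz = g·(Δρ/ρ₀)/Δz = 9.81 × 0.0149258 / 57 = 2.5688 × 10⁻³ s⁻².
N = √(2.5688 × 10⁻³) = 0.050683 rad s⁻¹ → T = 2π/N = 123.97 s = 2.0662 min ≈ 2.07 min.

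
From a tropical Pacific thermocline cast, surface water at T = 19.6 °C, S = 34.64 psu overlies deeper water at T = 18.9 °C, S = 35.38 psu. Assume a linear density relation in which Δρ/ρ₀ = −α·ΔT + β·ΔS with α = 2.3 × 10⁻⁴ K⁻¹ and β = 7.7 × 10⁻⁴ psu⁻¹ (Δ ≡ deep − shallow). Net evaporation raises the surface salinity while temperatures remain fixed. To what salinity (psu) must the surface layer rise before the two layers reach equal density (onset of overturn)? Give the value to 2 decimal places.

35.59 psu

Neutral buoyancy requires −α(T_deep − T_surf) + β(S_deep − S_surf′) = 0.
S_surf′ = S_deep − (α/β)·ΔT = 35.38 − (2.3 × 10⁻⁴/7.7 × 10⁻⁴)·(-0.7) = 35.5891 psu.
Increase required: 35.5891 − 34.64 = 0.9491 psu.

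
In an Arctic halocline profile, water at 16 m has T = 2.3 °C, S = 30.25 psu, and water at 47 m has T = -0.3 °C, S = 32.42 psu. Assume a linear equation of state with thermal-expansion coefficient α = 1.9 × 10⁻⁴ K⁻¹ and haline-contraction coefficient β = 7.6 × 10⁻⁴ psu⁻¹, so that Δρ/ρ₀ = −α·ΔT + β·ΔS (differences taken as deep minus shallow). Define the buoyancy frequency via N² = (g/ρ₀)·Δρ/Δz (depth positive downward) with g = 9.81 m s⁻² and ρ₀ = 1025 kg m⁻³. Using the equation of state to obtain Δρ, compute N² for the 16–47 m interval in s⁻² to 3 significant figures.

ΔT = -2.6 K, ΔS = +2.17 psu (deep − shallow).
Δρ/ρ₀ = −αΔT + βΔS = 4.94 × 10⁻⁴ + 1.6492 × 10⁻³ = 2.1432 × 10⁻³, so Δρ ≈ 2.197 kg m⁻³.
N² = (g/ρ₀)·Δρ/Δz = g·(Δρ/ρ₀)/Δz = 9.81 × 2.1432 × 10⁻³ / 31 = 6.7822 × 10⁻⁴ s⁻² ≈ 6.78 × 10⁻⁴ s⁻².

6.78 × 10⁻⁴ s⁻²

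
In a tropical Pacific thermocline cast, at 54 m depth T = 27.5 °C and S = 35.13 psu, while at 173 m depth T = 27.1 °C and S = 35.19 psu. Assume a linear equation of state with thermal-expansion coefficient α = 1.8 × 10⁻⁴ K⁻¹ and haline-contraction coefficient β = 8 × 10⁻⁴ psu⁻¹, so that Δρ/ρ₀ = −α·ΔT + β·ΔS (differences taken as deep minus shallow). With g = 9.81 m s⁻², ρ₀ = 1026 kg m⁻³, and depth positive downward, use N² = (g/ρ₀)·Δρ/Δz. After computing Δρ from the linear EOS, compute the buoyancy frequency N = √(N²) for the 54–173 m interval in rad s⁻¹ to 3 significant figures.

3.15 × 10⁻³ rad s⁻¹

ΔT = -0.4 K, ΔS = +0.06 psu (deep − shallow).
Δρ/ρ₀ = −αΔT + βΔS = 7.20 × 10⁻⁵ + 4.80 × 10⁻⁵ = 1.20 × 10⁻⁴, so Δρ ≈ 0.1231 kg m⁻³.
N² = (g/ρ₀)·Δρ/Δz = g·(Δρ/ρ₀)/Δz = 9.81 × 1.20 × 10⁻⁴ / 119 = 9.8924 × 10⁻⁶ s⁻².
N = √(9.8924 × 10⁻⁶) = 3.1452 × 10⁻³ rad s⁻¹ ≈ 3.15 × 10⁻³ rad s⁻¹.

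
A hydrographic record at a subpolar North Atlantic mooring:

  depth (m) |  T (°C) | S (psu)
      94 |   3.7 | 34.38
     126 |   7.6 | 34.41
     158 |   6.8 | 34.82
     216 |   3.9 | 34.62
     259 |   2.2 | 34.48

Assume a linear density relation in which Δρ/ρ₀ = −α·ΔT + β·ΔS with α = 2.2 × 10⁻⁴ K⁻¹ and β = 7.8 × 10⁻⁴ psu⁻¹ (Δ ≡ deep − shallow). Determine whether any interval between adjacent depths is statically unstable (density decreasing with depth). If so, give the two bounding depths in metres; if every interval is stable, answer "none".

Evaluate Δρ/ρ₀ = −αΔT + βΔS across each adjacent pair:
  94–126 m: −αΔT+βΔS = −(2.2 × 10⁻⁴)(+3.9)+(7.8 × 10⁻⁴)(+0.03) = -8.3 × 10⁻⁴ → UNSTABLE
  126–158 m: −αΔT+βΔS = −(2.2 × 10⁻⁴)(-0.8)+(7.8 × 10⁻⁴)(+0.41) = 5.0 × 10⁻⁴ → stable
  158–216 m: −αΔT+βΔS = −(2.2 × 10⁻⁴)(-2.9)+(7.8 × 10⁻⁴)(-0.20) = 4.8 × 10⁻⁴ → stable
  216–259 m: −αΔT+βΔS = −(2.2 × 10⁻⁴)(-1.7)+(7.8 × 10⁻⁴)(-0.14) = 2.6 × 10⁻⁴ → stable
The 94–126 m interval has Δρ < 0: lighter water underlies denser water.

94–126 m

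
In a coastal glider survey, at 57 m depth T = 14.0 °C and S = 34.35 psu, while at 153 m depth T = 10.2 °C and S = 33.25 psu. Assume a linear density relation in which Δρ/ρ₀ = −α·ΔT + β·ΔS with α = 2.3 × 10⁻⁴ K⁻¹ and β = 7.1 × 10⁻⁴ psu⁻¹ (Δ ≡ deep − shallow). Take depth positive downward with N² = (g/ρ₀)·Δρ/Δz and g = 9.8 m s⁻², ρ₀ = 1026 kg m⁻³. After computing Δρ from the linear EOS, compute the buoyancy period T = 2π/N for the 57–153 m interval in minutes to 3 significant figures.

34.0 min

ΔT = -3.8 K, ΔS = -1.10 psu (deep − shallow).
Δρ/ρ₀ = −αΔT + βΔS = 8.74 × 10⁻⁴ − 7.81 × 10⁻⁴ = 9.30 × 10⁻⁵, so Δρ ≈ 0.09542 kg m⁻³.
N² = (g/ρ₀)·Δρ/Δz = g·(Δρ/ρ₀)/Δz = 9.8 × 9.30 × 10⁻⁵ / 96 = 9.4937 × 10⁻⁶ s⁻².
N = √(9.4937 × 10⁻⁶) = 3.0812 × 10⁻³ rad s⁻¹ → T = 2π/N = 2.0392 × 10³ s = 33.987 min ≈ 34.0 min.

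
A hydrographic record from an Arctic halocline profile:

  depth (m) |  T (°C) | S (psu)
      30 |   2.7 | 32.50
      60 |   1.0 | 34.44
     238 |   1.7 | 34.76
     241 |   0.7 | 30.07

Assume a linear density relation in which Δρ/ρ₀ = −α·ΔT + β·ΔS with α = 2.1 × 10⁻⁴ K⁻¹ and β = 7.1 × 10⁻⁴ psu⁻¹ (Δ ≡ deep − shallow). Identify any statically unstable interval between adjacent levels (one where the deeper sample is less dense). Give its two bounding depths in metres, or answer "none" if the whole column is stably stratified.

238–241 m

Evaluate Δρ/ρ₀ = −αΔT + βΔS across each adjacent pair:
  30–60 m: −αΔT+βΔS = −(2.1 × 10⁻⁴)(-1.7)+(7.1 × 10⁻⁴)(+1.94) = 1.7 × 10⁻³ → stable
  60–238 m: −αΔT+βΔS = −(2.1 × 10⁻⁴)(+0.7)+(7.1 × 10⁻⁴)(+0.32) = 8.0 × 10⁻⁵ → stable
  238–241 m: −αΔT+βΔS = −(2.1 × 10⁻⁴)(-1.0)+(7.1 × 10⁻⁴)(-4.69) = -3.1 × 10⁻³ → UNSTABLE
The 238–241 m interval has Δρ < 0: lighter water underlies denser water.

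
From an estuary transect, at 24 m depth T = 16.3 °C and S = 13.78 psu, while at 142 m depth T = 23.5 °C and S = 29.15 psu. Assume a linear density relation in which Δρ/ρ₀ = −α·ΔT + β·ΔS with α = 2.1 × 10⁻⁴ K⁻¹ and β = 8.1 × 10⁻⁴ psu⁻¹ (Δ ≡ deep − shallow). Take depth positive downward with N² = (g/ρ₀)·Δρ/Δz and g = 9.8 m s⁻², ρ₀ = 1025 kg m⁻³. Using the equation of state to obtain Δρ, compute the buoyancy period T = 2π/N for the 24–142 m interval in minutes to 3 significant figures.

ΔT = +7.2 K, ΔS = +15.37 psu (deep − shallow).
Δρ/ρ₀ = −αΔT + βΔS = -1.512 × 10⁻³ + 0.0124497 = 0.0109377, so Δρ ≈ 11.21 kg m⁻³.
N² = (g/ρ₀)·Δρ/Δz = g·(Δρ/ρ₀)/Δz = 9.8 × 0.0109377 / 118 = 9.0839 × 10⁻⁴ s⁻².
N = √(9.0839 × 10⁻⁴) = 0.030140 rad s⁻¹ → T = 2π/N = 208.47 s = 3.4745 min ≈ 3.47 min.

3.47 min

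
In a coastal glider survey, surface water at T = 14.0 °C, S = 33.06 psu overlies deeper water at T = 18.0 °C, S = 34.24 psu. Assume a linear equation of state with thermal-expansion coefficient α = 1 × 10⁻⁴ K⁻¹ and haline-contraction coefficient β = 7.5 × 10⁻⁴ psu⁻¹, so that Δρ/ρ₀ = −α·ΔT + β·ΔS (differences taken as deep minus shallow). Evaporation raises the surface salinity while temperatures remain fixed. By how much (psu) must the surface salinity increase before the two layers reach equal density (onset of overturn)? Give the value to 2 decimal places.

Neutral buoyancy requires −α(T_deep − T_surf) + β(S_deep − S_surf′) = 0.
S_surf′ = S_deep − (α/β)·ΔT = 34.24 − (1 × 10⁻⁴/7.5 × 10⁻⁴)·(+4.0) = 33.7067 psu.
Increase required: 33.7067 − 33.06 = 0.6467 psu.

0.65 psu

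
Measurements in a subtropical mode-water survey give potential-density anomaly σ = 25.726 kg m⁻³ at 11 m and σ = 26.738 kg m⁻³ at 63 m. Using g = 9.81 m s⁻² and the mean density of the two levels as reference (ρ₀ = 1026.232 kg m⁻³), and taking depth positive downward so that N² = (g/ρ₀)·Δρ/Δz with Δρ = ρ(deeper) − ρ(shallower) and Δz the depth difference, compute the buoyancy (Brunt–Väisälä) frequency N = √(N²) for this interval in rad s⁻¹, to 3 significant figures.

0.0136 rad s⁻¹

Δρ = 1026.738 − 1025.726 = 1.012 kg m⁻³ over Δz = 63 − 11 = 52 m.
N² = (9.81/1026.232) × (1.012/52) = 1.8604 × 10⁻⁴ s⁻².
N = √(1.8604 × 10⁻⁴) = 0.013640 rad s⁻¹ ≈ 0.0136 rad s⁻¹.
Since Δρ > 0 the layer is stably stratified.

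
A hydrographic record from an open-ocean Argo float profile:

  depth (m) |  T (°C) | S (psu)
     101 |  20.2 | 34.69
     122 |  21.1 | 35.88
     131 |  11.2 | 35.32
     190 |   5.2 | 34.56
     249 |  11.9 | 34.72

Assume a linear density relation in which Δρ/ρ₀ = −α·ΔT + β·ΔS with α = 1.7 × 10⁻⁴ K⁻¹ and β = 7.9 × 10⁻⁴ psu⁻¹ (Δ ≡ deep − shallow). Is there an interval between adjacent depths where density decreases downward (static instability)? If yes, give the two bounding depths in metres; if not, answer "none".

Evaluate Δρ/ρ₀ = −αΔT + βΔS across each adjacent pair:
  101–122 m: −αΔT+βΔS = −(1.7 × 10⁻⁴)(+0.9)+(7.9 × 10⁻⁴)(+1.19) = 7.9 × 10⁻⁴ → stable
  122–131 m: −αΔT+βΔS = −(1.7 × 10⁻⁴)(-9.9)+(7.9 × 10⁻⁴)(-0.56) = 1.2 × 10⁻³ → stable
  131–190 m: −αΔT+βΔS = −(1.7 × 10⁻⁴)(-6.0)+(7.9 × 10⁻⁴)(-0.76) = 4.2 × 10⁻⁴ → stable
  190–249 m: −αΔT+βΔS = −(1.7 × 10⁻⁴)(+6.7)+(7.9 × 10⁻⁴)(+0.16) = -1.0 × 10⁻³ → UNSTABLE
The 190–249 m interval has Δρ < 0: lighter water underlies denser water.

190–249 m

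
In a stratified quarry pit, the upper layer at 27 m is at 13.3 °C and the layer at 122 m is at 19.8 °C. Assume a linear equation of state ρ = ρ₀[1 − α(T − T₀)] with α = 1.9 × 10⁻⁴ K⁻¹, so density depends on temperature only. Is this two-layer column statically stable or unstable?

unstable

ΔT = 19.8 − 13.3 = +6.5 K, so Δρ/ρ₀ = −αΔT = -1.235 × 10⁻³.
Δρ/ρ₀ < 0, so Δρ < 0: deeper water is lighter → statically unstable; the column would overturn.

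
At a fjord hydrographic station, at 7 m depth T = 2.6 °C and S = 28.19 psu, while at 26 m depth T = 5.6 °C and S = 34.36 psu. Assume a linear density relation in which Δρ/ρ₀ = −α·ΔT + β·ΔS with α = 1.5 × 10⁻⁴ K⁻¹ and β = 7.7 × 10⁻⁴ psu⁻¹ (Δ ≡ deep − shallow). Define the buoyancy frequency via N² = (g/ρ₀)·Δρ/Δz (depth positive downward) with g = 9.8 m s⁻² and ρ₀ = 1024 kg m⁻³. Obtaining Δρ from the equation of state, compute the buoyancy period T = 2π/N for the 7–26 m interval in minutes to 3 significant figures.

ΔT = +3.0 K, ΔS = +6.17 psu (deep − shallow).
Δρ/ρ₀ = −αΔT + βΔS = -4.50 × 10⁻⁴ + 4.7509 × 10⁻³ = 4.3009 × 10⁻³, so Δρ ≈ 4.404 kg m⁻³.
N² = (g/ρ₀)·Δρ/Δz = g·(Δρ/ρ₀)/Δz = 9.8 × 4.3009 × 10⁻³ / 19 = 2.2184 × 10⁻³ s⁻².
N = √(2.2184 × 10⁻³) = 0.047100 rad s⁻¹ → T = 2π/N = 133.40 s = 2.2233 min ≈ 2.22 min.

2.22 min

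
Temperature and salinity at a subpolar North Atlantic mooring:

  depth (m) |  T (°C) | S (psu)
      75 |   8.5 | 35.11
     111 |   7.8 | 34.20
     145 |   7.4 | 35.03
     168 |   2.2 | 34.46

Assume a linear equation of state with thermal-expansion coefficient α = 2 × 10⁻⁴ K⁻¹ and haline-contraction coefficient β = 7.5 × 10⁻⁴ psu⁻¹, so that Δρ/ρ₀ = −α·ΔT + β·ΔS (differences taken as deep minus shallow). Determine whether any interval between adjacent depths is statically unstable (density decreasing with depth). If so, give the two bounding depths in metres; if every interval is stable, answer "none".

75–111 m

Evaluate Δρ/ρ₀ = −αΔT + βΔS across each adjacent pair:
  75–111 m: −αΔT+βΔS = −(2 × 10⁻⁴)(-0.7)+(7.5 × 10⁻⁴)(-0.91) = -5.4 × 10⁻⁴ → UNSTABLE
  111–145 m: −αΔT+βΔS = −(2 × 10⁻⁴)(-0.4)+(7.5 × 10⁻⁴)(+0.83) = 7.0 × 10⁻⁴ → stable
  145–168 m: −αΔT+βΔS = −(2 × 10⁻⁴)(-5.2)+(7.5 × 10⁻⁴)(-0.57) = 6.1 × 10⁻⁴ → stable
The 75–111 m interval has Δρ < 0: lighter water underlies denser water.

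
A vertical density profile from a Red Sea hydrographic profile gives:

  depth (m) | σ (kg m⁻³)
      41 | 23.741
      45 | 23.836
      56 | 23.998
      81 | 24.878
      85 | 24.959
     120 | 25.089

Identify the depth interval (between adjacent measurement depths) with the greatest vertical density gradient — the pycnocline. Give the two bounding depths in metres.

Compute the density gradient over each adjacent pair:
  41–45 m: Δρ/Δz = 0.095/4 = 0.024 kg m⁻⁴
  45–56 m: Δρ/Δz = 0.162/11 = 0.015 kg m⁻⁴
  56–81 m: Δρ/Δz = 0.880/25 = 0.035 kg m⁻⁴
  81–85 m: Δρ/Δz = 0.081/4 = 0.020 kg m⁻⁴
  85–120 m: Δρ/Δz = 0.130/35 = 3.7 × 10⁻³ kg m⁻⁴
The largest gradient is in the 56–81 m interval — the pycnocline.

56–81 m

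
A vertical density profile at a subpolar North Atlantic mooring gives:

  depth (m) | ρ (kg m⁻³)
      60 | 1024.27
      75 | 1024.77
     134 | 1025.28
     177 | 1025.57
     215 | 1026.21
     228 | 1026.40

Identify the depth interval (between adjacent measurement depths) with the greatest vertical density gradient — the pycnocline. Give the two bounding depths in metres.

Compute the density gradient over each adjacent pair:
  60–75 m: Δρ/Δz = 0.50/15 = 0.033 kg m⁻⁴
  75–134 m: Δρ/Δz = 0.51/59 = 8.6 × 10⁻³ kg m⁻⁴
  134–177 m: Δρ/Δz = 0.29/43 = 6.7 × 10⁻³ kg m⁻⁴
  177–215 m: Δρ/Δz = 0.64/38 = 0.017 kg m⁻⁴
  215–228 m: Δρ/Δz = 0.19/13 = 0.015 kg m⁻⁴
The largest gradient is in the 60–75 m interval — the pycnocline.

60–75 m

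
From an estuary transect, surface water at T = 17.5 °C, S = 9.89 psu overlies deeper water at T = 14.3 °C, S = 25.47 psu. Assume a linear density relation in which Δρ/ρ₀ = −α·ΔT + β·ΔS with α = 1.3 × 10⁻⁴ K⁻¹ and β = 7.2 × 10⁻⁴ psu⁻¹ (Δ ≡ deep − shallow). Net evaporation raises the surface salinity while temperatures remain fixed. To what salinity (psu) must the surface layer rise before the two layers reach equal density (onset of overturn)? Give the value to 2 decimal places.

Neutral buoyancy requires −α(T_deep − T_surf) + β(S_deep − S_surf′) = 0.
S_surf′ = S_deep − (α/β)·ΔT = 25.47 − (1.3 × 10⁻⁴/7.2 × 10⁻⁴)·(-3.2) = 26.0478 psu.
Increase required: 26.0478 − 9.89 = 16.1578 psu.

26.05 psu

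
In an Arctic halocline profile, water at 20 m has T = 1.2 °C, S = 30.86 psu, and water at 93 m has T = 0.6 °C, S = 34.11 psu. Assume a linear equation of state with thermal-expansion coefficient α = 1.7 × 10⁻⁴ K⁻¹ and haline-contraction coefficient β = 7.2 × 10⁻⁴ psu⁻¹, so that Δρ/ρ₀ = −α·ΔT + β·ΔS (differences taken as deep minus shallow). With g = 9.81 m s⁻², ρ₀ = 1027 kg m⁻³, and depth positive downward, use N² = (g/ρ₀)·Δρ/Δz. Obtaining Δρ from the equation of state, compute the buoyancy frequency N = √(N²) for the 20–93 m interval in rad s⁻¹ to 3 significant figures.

0.0181 rad s⁻¹

ΔT = -0.6 K, ΔS = +3.25 psu (deep − shallow).
Δρ/ρ₀ = −αΔT + βΔS = 1.02 × 10⁻⁴ + 2.34 × 10⁻³ = 2.442 × 10⁻³, so Δρ ≈ 2.508 kg m⁻³.
N² = (g/ρ₀)·Δρ/Δz = g·(Δρ/ρ₀)/Δz = 9.81 × 2.442 × 10⁻³ / 73 = 3.2816 × 10⁻⁴ s⁻².
N = √(3.2816 × 10⁻⁴) = 0.018115 rad s⁻¹ ≈ 0.0181 rad s⁻¹.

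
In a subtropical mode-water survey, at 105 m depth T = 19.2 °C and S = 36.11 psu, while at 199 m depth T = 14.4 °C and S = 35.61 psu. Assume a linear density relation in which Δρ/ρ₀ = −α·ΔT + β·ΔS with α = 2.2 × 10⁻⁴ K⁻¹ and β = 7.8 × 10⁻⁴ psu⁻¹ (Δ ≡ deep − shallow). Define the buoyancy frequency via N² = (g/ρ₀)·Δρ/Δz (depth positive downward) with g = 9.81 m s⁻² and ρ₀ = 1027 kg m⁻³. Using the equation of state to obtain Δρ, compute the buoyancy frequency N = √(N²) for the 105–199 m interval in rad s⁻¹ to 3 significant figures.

8.34 × 10⁻³ rad s⁻¹

ΔT = -4.8 K, ΔS = -0.50 psu (deep − shallow).
Δρ/ρ₀ = −αΔT + βΔS = 1.056 × 10⁻³ − 3.90 × 10⁻⁴ = 6.66 × 10⁻⁴, so Δρ ≈ 0.6840 kg m⁻³.
N² = (g/ρ₀)·Δρ/Δz = g·(Δρ/ρ₀)/Δz = 9.81 × 6.66 × 10⁻⁴ / 94 = 6.9505 × 10⁻⁵ s⁻².
N = √(6.9505 × 10⁻⁵) = 8.3370 × 10⁻³ rad s⁻¹ ≈ 8.34 × 10⁻³ rad s⁻¹.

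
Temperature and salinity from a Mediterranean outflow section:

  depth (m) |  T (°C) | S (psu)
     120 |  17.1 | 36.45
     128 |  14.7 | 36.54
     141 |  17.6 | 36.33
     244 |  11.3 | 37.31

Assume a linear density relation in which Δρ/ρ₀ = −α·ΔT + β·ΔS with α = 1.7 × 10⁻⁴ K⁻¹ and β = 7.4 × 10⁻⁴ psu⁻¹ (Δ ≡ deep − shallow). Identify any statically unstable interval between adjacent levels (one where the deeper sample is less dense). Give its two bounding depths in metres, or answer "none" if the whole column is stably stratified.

128–141 m

Evaluate Δρ/ρ₀ = −αΔT + βΔS across each adjacent pair:
  120–128 m: −αΔT+βΔS = −(1.7 × 10⁻⁴)(-2.4)+(7.4 × 10⁻⁴)(+0.09) = 4.7 × 10⁻⁴ → stable
  128–141 m: −αΔT+βΔS = −(1.7 × 10⁻⁴)(+2.9)+(7.4 × 10⁻⁴)(-0.21) = -6.5 × 10⁻⁴ → UNSTABLE
  141–244 m: −αΔT+βΔS = −(1.7 × 10⁻⁴)(-6.3)+(7.4 × 10⁻⁴)(+0.98) = 1.8 × 10⁻³ → stable
The 128–141 m interval has Δρ < 0: lighter water underlies denser water.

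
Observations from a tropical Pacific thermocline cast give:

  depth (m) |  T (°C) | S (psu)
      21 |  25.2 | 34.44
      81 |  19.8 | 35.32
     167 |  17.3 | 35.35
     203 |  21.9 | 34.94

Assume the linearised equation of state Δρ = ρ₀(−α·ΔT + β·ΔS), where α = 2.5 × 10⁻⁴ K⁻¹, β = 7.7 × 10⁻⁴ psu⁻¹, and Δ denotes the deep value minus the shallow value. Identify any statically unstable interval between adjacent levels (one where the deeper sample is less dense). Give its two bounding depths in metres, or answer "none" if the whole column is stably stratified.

Evaluate Δρ/ρ₀ = −αΔT + βΔS across each adjacent pair:
  21–81 m: −αΔT+βΔS = −(2.5 × 10⁻⁴)(-5.4)+(7.7 × 10⁻⁴)(+0.88) = 2.0 × 10⁻³ → stable
  81–167 m: −αΔT+βΔS = −(2.5 × 10⁻⁴)(-2.5)+(7.7 × 10⁻⁴)(+0.03) = 6.5 × 10⁻⁴ → stable
  167–203 m: −αΔT+βΔS = −(2.5 × 10⁻⁴)(+4.6)+(7.7 × 10⁻⁴)(-0.41) = -1.5 × 10⁻³ → UNSTABLE
The 167–203 m interval has Δρ < 0: lighter water underlies denser water.

167–203 m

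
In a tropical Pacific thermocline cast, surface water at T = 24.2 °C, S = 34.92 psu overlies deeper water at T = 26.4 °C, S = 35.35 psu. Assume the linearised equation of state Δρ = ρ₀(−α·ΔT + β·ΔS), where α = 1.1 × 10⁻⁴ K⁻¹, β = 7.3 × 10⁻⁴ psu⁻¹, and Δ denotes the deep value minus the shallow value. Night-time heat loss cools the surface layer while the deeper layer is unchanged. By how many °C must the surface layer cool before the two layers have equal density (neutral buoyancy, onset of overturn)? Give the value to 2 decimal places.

Neutral buoyancy requires Δρ = 0, i.e. −α(T_deep − T_surf′) + β(S_deep − S_surf) = 0.
T_surf′ = T_deep − (β/α)·ΔS = 26.4 − (7.3 × 10⁻⁴/1.1 × 10⁻⁴)·(+0.43) = 23.5464 °C.
Cooling required: 24.2 − (23.5464) = 0.6536 °C.

0.65 °C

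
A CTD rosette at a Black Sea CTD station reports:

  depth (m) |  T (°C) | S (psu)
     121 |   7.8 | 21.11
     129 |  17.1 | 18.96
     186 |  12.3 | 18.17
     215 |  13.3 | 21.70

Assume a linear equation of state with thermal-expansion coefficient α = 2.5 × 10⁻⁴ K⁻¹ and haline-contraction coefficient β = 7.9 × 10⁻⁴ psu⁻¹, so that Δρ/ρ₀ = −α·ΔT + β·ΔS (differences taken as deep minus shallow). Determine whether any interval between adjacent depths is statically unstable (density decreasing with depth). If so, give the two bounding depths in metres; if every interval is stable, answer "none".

Evaluate Δρ/ρ₀ = −αΔT + βΔS across each adjacent pair:
  121–129 m: −αΔT+βΔS = −(2.5 × 10⁻⁴)(+9.3)+(7.9 × 10⁻⁴)(-2.15) = -4.0 × 10⁻³ → UNSTABLE
  129–186 m: −αΔT+βΔS = −(2.5 × 10⁻⁴)(-4.8)+(7.9 × 10⁻⁴)(-0.79) = 5.8 × 10⁻⁴ → stable
  186–215 m: −αΔT+βΔS = −(2.5 × 10⁻⁴)(+1.0)+(7.9 × 10⁻⁴)(+3.53) = 2.5 × 10⁻³ → stable
The 121–129 m interval has Δρ < 0: lighter water underlies denser water.

121–129 m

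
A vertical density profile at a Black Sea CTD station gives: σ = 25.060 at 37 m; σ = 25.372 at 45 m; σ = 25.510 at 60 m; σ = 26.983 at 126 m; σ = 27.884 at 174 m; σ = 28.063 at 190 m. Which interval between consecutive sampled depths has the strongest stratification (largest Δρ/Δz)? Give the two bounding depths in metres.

Compute the density gradient over each adjacent pair:
  37–45 m: Δρ/Δz = 0.312/8 = 0.039 kg m⁻⁴
  45–60 m: Δρ/Δz = 0.138/15 = 9.2 × 10⁻³ kg m⁻⁴
  60–126 m: Δρ/Δz = 1.473/66 = 0.022 kg m⁻⁴
  126–174 m: Δρ/Δz = 0.901/48 = 0.019 kg m⁻⁴
  174–190 m: Δρ/Δz = 0.179/16 = 0.011 kg m⁻⁴
The largest gradient is in the 37–45 m interval — the pycnocline.

37–45 m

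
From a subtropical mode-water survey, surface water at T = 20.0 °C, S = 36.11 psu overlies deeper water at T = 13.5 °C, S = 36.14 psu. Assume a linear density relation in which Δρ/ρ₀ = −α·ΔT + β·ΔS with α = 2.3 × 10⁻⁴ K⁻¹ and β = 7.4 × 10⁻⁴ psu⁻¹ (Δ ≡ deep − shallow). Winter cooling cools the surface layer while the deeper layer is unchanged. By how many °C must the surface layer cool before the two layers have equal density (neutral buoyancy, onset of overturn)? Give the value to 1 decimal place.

6.6 °C

Neutral buoyancy requires Δρ = 0, i.e. −α(T_deep − T_surf′) + β(S_deep − S_surf) = 0.
T_surf′ = T_deep − (β/α)·ΔS = 13.5 − (7.4 × 10⁻⁴/2.3 × 10⁻⁴)·(+0.03) = 13.403 °C.
Cooling required: 20.0 − (13.403) = 6.597 °C.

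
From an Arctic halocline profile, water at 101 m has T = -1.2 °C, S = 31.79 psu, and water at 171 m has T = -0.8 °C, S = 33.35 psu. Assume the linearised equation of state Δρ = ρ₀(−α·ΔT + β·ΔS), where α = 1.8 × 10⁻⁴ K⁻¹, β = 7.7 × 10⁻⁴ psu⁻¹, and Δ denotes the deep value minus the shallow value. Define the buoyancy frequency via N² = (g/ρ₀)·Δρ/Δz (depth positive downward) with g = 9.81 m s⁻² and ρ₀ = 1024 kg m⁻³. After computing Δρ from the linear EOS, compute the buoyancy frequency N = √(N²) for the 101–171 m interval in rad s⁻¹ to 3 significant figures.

ΔT = +0.4 K, ΔS = +1.56 psu (deep − shallow).
Δρ/ρ₀ = −αΔT + βΔS = -7.20 × 10⁻⁵ + 1.2012 × 10⁻³ = 1.1292 × 10⁻³, so Δρ ≈ 1.156 kg m⁻³.
N² = (g/ρ₀)·Δρ/Δz = g·(Δρ/ρ₀)/Δz = 9.81 × 1.1292 × 10⁻³ / 70 = 1.5825 × 10⁻⁴ s⁻².
N = √(1.5825 × 10⁻⁴) = 0.012580 rad s⁻¹ ≈ 0.0126 rad s⁻¹.

0.0126 rad s⁻¹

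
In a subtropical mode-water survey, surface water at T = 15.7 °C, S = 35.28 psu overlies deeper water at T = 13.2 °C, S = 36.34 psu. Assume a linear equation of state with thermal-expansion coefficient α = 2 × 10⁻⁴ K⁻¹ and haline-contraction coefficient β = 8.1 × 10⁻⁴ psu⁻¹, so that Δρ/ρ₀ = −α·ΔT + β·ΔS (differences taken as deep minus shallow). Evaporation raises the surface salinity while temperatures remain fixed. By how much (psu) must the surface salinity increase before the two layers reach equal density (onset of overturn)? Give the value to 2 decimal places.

Neutral buoyancy requires −α(T_deep − T_surf) + β(S_deep − S_surf′) = 0.
S_surf′ = S_deep − (α/β)·ΔT = 36.34 − (2 × 10⁻⁴/8.1 × 10⁻⁴)·(-2.5) = 36.9573 psu.
Increase required: 36.9573 − 35.28 = 1.6773 psu.

1.68 psu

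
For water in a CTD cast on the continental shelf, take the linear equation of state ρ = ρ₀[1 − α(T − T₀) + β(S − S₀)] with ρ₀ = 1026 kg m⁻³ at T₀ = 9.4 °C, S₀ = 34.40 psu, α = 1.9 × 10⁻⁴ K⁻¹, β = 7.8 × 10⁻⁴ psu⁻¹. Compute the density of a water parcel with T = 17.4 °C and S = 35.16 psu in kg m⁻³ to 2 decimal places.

T − T₀ = +8.0 K, S − S₀ = +0.76 psu.
Bracket = 1 − α·(+8.0) + β·(+0.76) = 1 + (-9.272 × 10⁻⁴) = 0.9990728.
ρ = 1026 × 0.9990728 = 1025.05 kg m⁻³.

1025.05 kg m⁻³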